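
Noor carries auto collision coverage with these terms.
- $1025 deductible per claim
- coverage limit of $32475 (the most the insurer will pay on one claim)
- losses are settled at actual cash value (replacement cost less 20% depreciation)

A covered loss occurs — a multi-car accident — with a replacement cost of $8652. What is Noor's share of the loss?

Depreciate 20%: the covered value is $8652 × 0.8 = $6921.60.
Subtract the deductible: $6921.60 − $1025 = $5896.60.
$5896.60 ≤ $32475, so the limit doesn't bind; insurer pays $5896.60.
Driver's share is the uncovered remainder: $8652 − $5896.60 = $2755.40.

$2755.40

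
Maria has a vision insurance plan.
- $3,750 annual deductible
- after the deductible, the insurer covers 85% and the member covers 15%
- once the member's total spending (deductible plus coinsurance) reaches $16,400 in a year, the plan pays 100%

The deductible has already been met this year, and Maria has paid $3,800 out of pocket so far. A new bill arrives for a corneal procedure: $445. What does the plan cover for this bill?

The deductible is already satisfied, so the full bill goes to coinsurance.
Member's 15% share of $445 is $66.75.
Year-to-date out-of-pocket becomes $3,800 + $66.75 = $3,866.75, still under the $16,400 maximum, so no cap applies.
The insurer covers the remainder: $445 − $66.75 = $378.25.

$378.25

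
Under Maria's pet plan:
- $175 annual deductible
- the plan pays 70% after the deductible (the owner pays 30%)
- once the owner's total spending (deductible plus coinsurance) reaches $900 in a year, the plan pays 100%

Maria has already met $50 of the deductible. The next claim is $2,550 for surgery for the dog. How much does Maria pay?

Remaining deductible: $175 − $50 = $125.
The remaining $2,425 (= $2,550 − $125) moves to coinsurance.
30% of $2,425 = $727.50 falls to the owner.
Owner responsibility before any cap: $125 + $727.50 = $852.50.
Year-to-date out-of-pocket would reach $50 + $852.50 = $902.50, above the $900 maximum, so the owner pays only $900 − $50 = $850.

$850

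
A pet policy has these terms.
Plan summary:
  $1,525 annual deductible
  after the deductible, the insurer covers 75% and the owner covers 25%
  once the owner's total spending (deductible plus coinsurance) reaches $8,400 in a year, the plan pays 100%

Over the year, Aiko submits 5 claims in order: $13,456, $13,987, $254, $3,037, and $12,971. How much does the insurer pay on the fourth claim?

Claim 1 ($13,456): $1,525 finishes the deductible; $11,931 goes to coinsurance; 25% of $11,931 = $2,982.75. Owner owes $4,507.75 (running OOP $4,507.75). Plan pays $13,456 − $4,507.75 = $8,948.25.
Claim 2 ($13,987): deductible met; 25% of $13,987 = $3,496.75. Cost to owner: $3,496.75. OOP to date $8,004.50. Plan pays $13,987 − $3,496.75 = $10,490.25.
Claim 3 ($254): deductible already satisfied, so owner's share is 25% × $254 = $63.50. Owner pays $63.50; OOP now $8,068. Plan pays $254 − $63.50 = $190.50.
Claim 4 ($3,037): deductible met; 25% of $3,037 = $759.25. OOP would hit $8,827.25 > $8,400, so the cap limits the owner to $8,400 − $8,068 = $332. Insurer: $3,037 − $332 = $2,705.

$2,705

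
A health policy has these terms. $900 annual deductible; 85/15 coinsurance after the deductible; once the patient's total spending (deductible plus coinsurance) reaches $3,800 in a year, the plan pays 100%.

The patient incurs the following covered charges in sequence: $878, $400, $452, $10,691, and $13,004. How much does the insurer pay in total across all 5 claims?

Claim 1 ($878): entire amount goes to the deductible. Patient pays $878; OOP now $878. Plan pays $878 − $878 = $0.
Claim 2 ($400): deductible takes $22, $378 remains; 15% of $378 = $56.70. Cost to patient: $78.70. OOP to date $956.70. Insurer: $400 − $78.70 = $321.30.
Claim 3 ($452): 15% coinsurance on $452 = $67.80. Patient owes $67.80 (running OOP $1,024.50). Plan pays $452 − $67.80 = $384.20.
Claim 4 ($10,691): deductible already satisfied, so patient's share is 15% × $10,691 = $1,603.65. Patient owes $1,603.65 (running OOP $2,628.15). Insurer: $10,691 − $1,603.65 = $9,087.35.
Claim 5 ($13,004): 15% coinsurance on $13,004 = $1,950.60. OOP would hit $4,578.75 > $3,800, so the cap limits the patient to $3,800 − $2,628.15 = $1,171.85. Insurer: $13,004 − $1,171.85 = $11,832.15.
Insurer total = bills − patient's total = $25,425 − $3,800 = $21,625.

$21,625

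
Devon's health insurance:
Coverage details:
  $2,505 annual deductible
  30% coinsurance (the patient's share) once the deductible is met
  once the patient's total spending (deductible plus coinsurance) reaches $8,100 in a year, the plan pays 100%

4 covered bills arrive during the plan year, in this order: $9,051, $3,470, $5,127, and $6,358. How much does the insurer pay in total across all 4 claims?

#1 ($9,051): deductible takes $2,505, $6,546 remains; coinsurance $6,546 × 30% = $1,963.80. Patient owes $4,468.80 (running OOP $4,468.80). Plan pays $9,051 − $4,468.80 = $4,582.20.
#2 ($3,470): deductible already satisfied, so patient's share is 30% × $3,470 = $1,041. Patient pays $1,041; OOP now $5,509.80. Insurer: $3,470 − $1,041 = $2,429.
#3 ($5,127): deductible already satisfied, so patient's share is 30% × $5,127 = $1,538.10. Cost to patient: $1,538.10. OOP to date $7,047.90. Plan pays $5,127 − $1,538.10 = $3,588.90.
#4 ($6,358): 30% coinsurance on $6,358 = $1,907.40. OOP would hit $8,955.30 > $8,100, so the cap limits the patient to $8,100 − $7,047.90 = $1,052.10. Insurer: $6,358 − $1,052.10 = $5,305.90.
Insurer total: $4,582.20 + $2,429 + $3,588.90 + $5,305.90 = $15,906.

$15,906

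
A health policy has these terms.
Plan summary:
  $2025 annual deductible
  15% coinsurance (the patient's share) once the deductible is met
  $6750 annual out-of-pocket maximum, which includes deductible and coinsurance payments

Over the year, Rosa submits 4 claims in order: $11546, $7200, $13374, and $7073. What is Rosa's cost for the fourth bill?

$210.75

#1 ($11546): deductible takes $2025, $9521 remains; coinsurance $9521 × 15% = $1428.15. Cost to patient: $3453.15. OOP to date $3453.15.
#2 ($7200): deductible already satisfied, so patient's share is 15% × $7200 = $1080. Cost to patient: $1080. OOP to date $4533.15.
#3 ($13374): deductible already satisfied, so patient's share is 15% × $13374 = $2006.10. Cost to patient: $2006.10. OOP to date $6539.25.
#4 ($7073): deductible already satisfied, so patient's share is 15% × $7073 = $1060.95. OOP would hit $7600.20 > $6750, so the cap limits the patient to $6750 − $6539.25 = $210.75.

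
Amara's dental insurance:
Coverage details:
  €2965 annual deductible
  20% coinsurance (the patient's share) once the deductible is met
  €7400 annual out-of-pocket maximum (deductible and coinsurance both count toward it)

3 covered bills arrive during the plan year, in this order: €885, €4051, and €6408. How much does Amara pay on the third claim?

€1281.60

Bill 1, €885: fully absorbed by the deductible. Cost to patient: €885. OOP to date €885.
Bill 2, €4051: deductible takes €2080, €1971 remains; coinsurance €1971 × 20% = €394.20. Patient owes €2474.20 (running OOP €3359.20).
Bill 3, €6408: deductible met; 20% of €6408 = €1281.60. Cost to patient: €1281.60. OOP to date €4640.80.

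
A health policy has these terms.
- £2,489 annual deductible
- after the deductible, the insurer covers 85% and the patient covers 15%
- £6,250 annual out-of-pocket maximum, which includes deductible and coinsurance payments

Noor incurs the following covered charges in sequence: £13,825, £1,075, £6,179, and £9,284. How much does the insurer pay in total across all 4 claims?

£24,113

#1 (£13,825): £2,489 to deductible, leaving £11,336; patient's 15% is £1,700.40. Patient owes £4,189.40 (running OOP £4,189.40). Insurer: £13,825 − £4,189.40 = £9,635.60.
#2 (£1,075): deductible already satisfied, so patient's share is 15% × £1,075 = £161.25. Patient pays £161.25; OOP now £4,350.65. Insurer: £1,075 − £161.25 = £913.75.
#3 (£6,179): deductible already satisfied, so patient's share is 15% × £6,179 = £926.85. Patient owes £926.85 (running OOP £5,277.50). Insurer: £6,179 − £926.85 = £5,252.15.
#4 (£9,284): deductible already satisfied, so patient's share is 15% × £9,284 = £1,392.60. OOP would hit £6,670.10 > £6,250, so the cap limits the patient to £6,250 − £5,277.50 = £972.50. Plan pays £9,284 − £972.50 = £8,311.50.
Insurer total = bills − patient's total = £30,363 − £6,250 = £24,113.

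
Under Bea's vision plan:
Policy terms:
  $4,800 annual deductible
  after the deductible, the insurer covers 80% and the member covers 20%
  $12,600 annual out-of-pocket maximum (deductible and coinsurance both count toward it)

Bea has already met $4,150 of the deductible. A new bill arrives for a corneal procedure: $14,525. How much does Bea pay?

$3,425

$4,150 of the $4,800 deductible is already met, leaving $650.
After the $650 deductible portion, $14,525 − $650 = $13,875 is subject to coinsurance.
Member's 20% share of $13,875 is $2,775.
So the member owes $650 + $2,775 = $3,425 before any cap.
Total out-of-pocket so far would be $4,150 + $3,425 = $7,575, below the $12,600 cap — no reduction.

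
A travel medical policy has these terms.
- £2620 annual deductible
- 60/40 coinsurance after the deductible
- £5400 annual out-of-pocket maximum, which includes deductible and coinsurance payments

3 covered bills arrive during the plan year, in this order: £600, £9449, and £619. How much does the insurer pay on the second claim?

£4649

Claim 1 — £600: fully absorbed by the deductible. Cost to traveler: £600. OOP to date £600. Insurer: £600 − £600 = £0.
Claim 2 — £9449: deductible takes £2020, £7429 remains; traveler's 40% is £2971.60. Claim cost before the cap: £2020 + £2971.60 = £4991.60. Adding that to £600 gives £5591.60, past the £5400 cap; traveler pays only £5400 − £600 = £4800. Plan pays £9449 − £4800 = £4649.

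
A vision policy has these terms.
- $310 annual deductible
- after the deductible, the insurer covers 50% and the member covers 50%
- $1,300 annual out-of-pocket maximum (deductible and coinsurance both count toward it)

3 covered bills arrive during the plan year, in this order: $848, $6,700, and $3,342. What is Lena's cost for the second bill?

Claim 1 ($848): $310 to deductible, leaving $538; coinsurance $538 × 50% = $269. Member pays $579; OOP now $579.
Claim 2 ($6,700): 50% coinsurance on $6,700 = $3,350. That would push OOP to $3,929, over the $1,300 cap, so member pays $1,300 − $579 = $721.

$721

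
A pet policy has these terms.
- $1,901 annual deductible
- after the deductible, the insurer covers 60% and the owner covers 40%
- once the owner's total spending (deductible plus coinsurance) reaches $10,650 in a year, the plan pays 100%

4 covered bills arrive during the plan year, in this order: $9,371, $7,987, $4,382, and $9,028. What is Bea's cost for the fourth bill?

$813.40

Claim 1 ($9,371): $1,901 to deductible, leaving $7,470; owner's 40% is $2,988. Cost to owner: $4,889. OOP to date $4,889.
Claim 2 ($7,987): deductible already satisfied, so owner's share is 40% × $7,987 = $3,194.80. Cost to owner: $3,194.80. OOP to date $8,083.80.
Claim 3 ($4,382): deductible already satisfied, so owner's share is 40% × $4,382 = $1,752.80. Cost to owner: $1,752.80. OOP to date $9,836.60.
Claim 4 ($9,028): deductible met; 40% of $9,028 = $3,611.20. Adding that to $9,836.60 gives $13,447.80, past the $10,650 cap; owner pays only $10,650 − $9,836.60 = $813.40.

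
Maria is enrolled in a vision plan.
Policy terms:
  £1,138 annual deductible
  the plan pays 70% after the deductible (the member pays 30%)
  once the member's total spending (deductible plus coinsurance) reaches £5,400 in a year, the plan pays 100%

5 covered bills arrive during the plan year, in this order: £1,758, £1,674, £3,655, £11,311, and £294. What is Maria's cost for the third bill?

Claim 1 (£1,758): £1,138 finishes the deductible; £620 goes to coinsurance; coinsurance £620 × 30% = £186. Member owes £1,324 (running OOP £1,324).
Claim 2 (£1,674): deductible already satisfied, so member's share is 30% × £1,674 = £502.20. Cost to member: £502.20. OOP to date £1,826.20.
Claim 3 (£3,655): deductible met; 30% of £3,655 = £1,096.50. Member pays £1,096.50; OOP now £2,922.70.

£1,096.50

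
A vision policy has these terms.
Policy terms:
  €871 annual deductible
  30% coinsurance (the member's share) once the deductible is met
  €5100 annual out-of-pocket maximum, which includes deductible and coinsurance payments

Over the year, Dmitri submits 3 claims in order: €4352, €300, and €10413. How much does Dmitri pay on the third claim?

€3094.70

#1 (€4352): €871 finishes the deductible; €3481 goes to coinsurance; coinsurance €3481 × 30% = €1044.30. Member owes €1915.30 (running OOP €1915.30).
#2 (€300): deductible met; 30% of €300 = €90. Member pays €90; OOP now €2005.30.
#3 (€10413): deductible already satisfied, so member's share is 30% × €10413 = €3123.90. OOP would hit €5129.20 > €5100, so the cap limits the member to €5100 − €2005.30 = €3094.70.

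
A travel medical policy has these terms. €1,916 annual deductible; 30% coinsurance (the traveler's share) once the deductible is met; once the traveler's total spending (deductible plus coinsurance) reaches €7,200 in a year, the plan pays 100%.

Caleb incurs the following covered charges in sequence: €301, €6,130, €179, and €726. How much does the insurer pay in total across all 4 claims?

Bill 1, €301: all of it applies to the deductible. Cost to traveler: €301. OOP to date €301. Plan pays €301 − €301 = €0.
Bill 2, €6,130: €1,615 finishes the deductible; €4,515 goes to coinsurance; traveler's 30% is €1,354.50. Traveler pays €2,969.50; OOP now €3,270.50. Plan pays €6,130 − €2,969.50 = €3,160.50.
Bill 3, €179: deductible already satisfied, so traveler's share is 30% × €179 = €53.70. Cost to traveler: €53.70. OOP to date €3,324.20. Plan pays €179 − €53.70 = €125.30.
Bill 4, €726: deductible met; 30% of €726 = €217.80. Cost to traveler: €217.80. OOP to date €3,542. Insurer: €726 − €217.80 = €508.20.
Insurer total: €0 + €3,160.50 + €125.30 + €508.20 = €3,794.

€3,794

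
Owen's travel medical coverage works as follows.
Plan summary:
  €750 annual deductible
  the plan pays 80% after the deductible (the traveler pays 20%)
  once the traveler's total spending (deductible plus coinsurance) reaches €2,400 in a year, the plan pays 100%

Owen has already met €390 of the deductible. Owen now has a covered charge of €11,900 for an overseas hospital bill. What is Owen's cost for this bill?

€390 of the €750 deductible is already met, leaving €360.
That leaves €11,900 − €360 = €11,540 for coinsurance.
Coinsurance: €11,540 × 20% = €2,308.
So the traveler owes €360 + €2,308 = €2,668 before any cap.
Adding €2,668 to the €390 already spent would give €3,058, which exceeds the €2,400 cap; the traveler pays just €2,400 − €390 = €2,010.

€2,010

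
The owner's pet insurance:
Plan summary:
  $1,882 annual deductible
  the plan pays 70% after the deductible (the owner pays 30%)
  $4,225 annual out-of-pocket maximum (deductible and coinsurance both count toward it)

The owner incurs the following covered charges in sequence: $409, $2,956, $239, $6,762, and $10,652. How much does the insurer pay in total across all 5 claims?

Claim 1 ($409): fully absorbed by the deductible. Owner pays $409; OOP now $409. Insurer: $409 − $409 = $0.
Claim 2 ($2,956): $1,473 finishes the deductible; $1,483 goes to coinsurance; coinsurance $1,483 × 30% = $444.90. Cost to owner: $1,917.90. OOP to date $2,326.90. Plan pays $2,956 − $1,917.90 = $1,038.10.
Claim 3 ($239): deductible met; 30% of $239 = $71.70. Owner pays $71.70; OOP now $2,398.60. Insurer: $239 − $71.70 = $167.30.
Claim 4 ($6,762): deductible met; 30% of $6,762 = $2,028.60. OOP would hit $4,427.20 > $4,225, so the cap limits the owner to $4,225 − $2,398.60 = $1,826.40. Plan pays $6,762 − $1,826.40 = $4,935.60.
Claim 5 ($10,652): deductible already satisfied, so owner's share is 30% × $10,652 = $3,195.60. Adding that to $4,225 gives $7,420.60, past the $4,225 cap; owner pays only $4,225 − $4,225 = $0. Plan pays $10,652 − $0 = $10,652.
Insurer total = bills − owner's total = $21,018 − $4,225 = $16,793.

$16,793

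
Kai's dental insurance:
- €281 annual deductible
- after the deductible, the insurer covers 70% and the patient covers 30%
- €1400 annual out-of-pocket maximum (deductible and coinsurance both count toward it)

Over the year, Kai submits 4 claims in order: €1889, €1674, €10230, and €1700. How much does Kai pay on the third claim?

€134.40

Claim 1 — €1889: €281 to deductible, leaving €1608; coinsurance €1608 × 30% = €482.40. Cost to patient: €763.40. OOP to date €763.40.
Claim 2 — €1674: deductible already satisfied, so patient's share is 30% × €1674 = €502.20. Patient pays €502.20; OOP now €1265.60.
Claim 3 — €10230: deductible met; 30% of €10230 = €3069. Adding that to €1265.60 gives €4334.60, past the €1400 cap; patient pays only €1400 − €1265.60 = €134.40.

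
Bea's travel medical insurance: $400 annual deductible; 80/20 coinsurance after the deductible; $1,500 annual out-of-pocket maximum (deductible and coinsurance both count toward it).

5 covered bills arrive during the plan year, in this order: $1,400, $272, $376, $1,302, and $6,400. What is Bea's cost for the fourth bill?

Claim 1 — $1,400: deductible takes $400, $1,000 remains; coinsurance $1,000 × 20% = $200. Traveler owes $600 (running OOP $600).
Claim 2 — $272: deductible already satisfied, so traveler's share is 20% × $272 = $54.40. Cost to traveler: $54.40. OOP to date $654.40.
Claim 3 — $376: deductible already satisfied, so traveler's share is 20% × $376 = $75.20. Traveler pays $75.20; OOP now $729.60.
Claim 4 — $1,302: 20% coinsurance on $1,302 = $260.40. Traveler pays $260.40; OOP now $990.

$260.40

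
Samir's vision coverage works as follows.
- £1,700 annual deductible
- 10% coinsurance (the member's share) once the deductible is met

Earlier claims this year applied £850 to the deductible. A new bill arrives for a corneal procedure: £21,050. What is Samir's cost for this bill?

£850 of the £1,700 deductible is already met, leaving £850.
After the £850 deductible portion, £21,050 − £850 = £20,200 is subject to coinsurance.
Coinsurance: £20,200 × 10% = £2,020.
So the member owes £850 + £2,020 = £2,870.

£2,870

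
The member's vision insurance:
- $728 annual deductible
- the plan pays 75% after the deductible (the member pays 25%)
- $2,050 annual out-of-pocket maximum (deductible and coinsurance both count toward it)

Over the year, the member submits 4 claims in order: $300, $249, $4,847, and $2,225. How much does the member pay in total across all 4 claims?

#1 ($300): fully absorbed by the deductible. Member owes $300 (running OOP $300).
#2 ($249): fully absorbed by the deductible. Member owes $249 (running OOP $549).
#3 ($4,847): $179 finishes the deductible; $4,668 goes to coinsurance; member's 25% is $1,167. Member owes $1,346 (running OOP $1,895).
#4 ($2,225): deductible already satisfied, so member's share is 25% × $2,225 = $556.25. OOP would hit $2,451.25 > $2,050, so the cap limits the member to $2,050 − $1,895 = $155.
Summing the member's payments: $300 + $249 + $1,346 + $155 = $2,050.

$2,050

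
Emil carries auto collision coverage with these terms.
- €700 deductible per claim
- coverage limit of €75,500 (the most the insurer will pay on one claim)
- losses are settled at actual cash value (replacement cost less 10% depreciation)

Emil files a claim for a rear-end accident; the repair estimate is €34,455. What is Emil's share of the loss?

At 10% depreciation, ACV = €34,455 − €3,445.50 = €31,009.50.
After the deductible, €31,009.50 − €700 = €30,309.50 remains.
€30,309.50 is within the €75,500 limit, so the insurer pays €30,309.50.
Driver's share is the uncovered remainder: €34,455 − €30,309.50 = €4,145.50.

€4,145.50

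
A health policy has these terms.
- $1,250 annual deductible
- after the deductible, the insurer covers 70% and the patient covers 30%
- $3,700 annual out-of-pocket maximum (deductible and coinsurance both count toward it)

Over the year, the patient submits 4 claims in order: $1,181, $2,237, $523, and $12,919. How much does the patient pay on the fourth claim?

$1,642.70

#1 ($1,181): entire amount goes to the deductible. Patient owes $1,181 (running OOP $1,181).
#2 ($2,237): $69 to deductible, leaving $2,168; coinsurance $2,168 × 30% = $650.40. Patient pays $719.40; OOP now $1,900.40.
#3 ($523): deductible already satisfied, so patient's share is 30% × $523 = $156.90. Cost to patient: $156.90. OOP to date $2,057.30.
#4 ($12,919): deductible already satisfied, so patient's share is 30% × $12,919 = $3,875.70. OOP would hit $5,933 > $3,700, so the cap limits the patient to $3,700 − $2,057.30 = $1,642.70.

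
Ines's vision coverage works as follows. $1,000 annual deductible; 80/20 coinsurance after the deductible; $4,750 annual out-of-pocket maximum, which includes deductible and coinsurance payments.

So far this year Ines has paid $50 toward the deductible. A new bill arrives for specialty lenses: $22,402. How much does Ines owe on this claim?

$4,700

$50 of the $1,000 deductible is already met, leaving $950.
The remaining $21,452 (= $22,402 − $950) moves to coinsurance.
Member's 20% share of $21,452 is $4,290.40.
Member responsibility before any cap: $950 + $4,290.40 = $5,240.40.
Year-to-date out-of-pocket would reach $50 + $5,240.40 = $5,290.40, above the $4,750 maximum, so the member pays only $4,750 − $50 = $4,700.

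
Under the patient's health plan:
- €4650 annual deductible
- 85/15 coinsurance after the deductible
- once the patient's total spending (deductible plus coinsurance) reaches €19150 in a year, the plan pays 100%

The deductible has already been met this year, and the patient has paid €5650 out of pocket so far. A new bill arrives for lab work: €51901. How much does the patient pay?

With the deductible met, the entire €51901 is subject to coinsurance.
15% of €51901 = €7785.15 falls to the patient.
Cumulative spending €5650 + €7785.15 = €13435.15 stays under the €19150 maximum.

€7785.15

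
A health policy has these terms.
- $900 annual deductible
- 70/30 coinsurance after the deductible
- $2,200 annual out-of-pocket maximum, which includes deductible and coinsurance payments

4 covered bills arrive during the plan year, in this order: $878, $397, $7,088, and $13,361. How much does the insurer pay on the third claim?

Claim 1 ($878): all of it applies to the deductible. Patient pays $878; OOP now $878. Plan pays $878 − $878 = $0.
Claim 2 ($397): $22 finishes the deductible; $375 goes to coinsurance; 30% of $375 = $112.50. Cost to patient: $134.50. OOP to date $1,012.50. Insurer: $397 − $134.50 = $262.50.
Claim 3 ($7,088): deductible already satisfied, so patient's share is 30% × $7,088 = $2,126.40. That would push OOP to $3,138.90, over the $2,200 cap, so patient pays $2,200 − $1,012.50 = $1,187.50. Plan pays $7,088 − $1,187.50 = $5,900.50.

$5,900.50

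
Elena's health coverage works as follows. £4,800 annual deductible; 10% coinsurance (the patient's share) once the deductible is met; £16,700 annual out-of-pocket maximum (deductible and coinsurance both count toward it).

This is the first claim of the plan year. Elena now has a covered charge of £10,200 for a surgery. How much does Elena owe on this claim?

£5,340

Deductible not yet touched, so the first £4,800 of the bill goes to the deductible.
After the £4,800 deductible portion, £10,200 − £4,800 = £5,400 is subject to coinsurance.
Patient's 10% share of £5,400 is £540.
So the patient owes £4,800 + £540 = £5,340 before any cap.
Year-to-date out-of-pocket becomes £0 + £5,340 = £5,340, still under the £16,700 maximum, so no cap applies.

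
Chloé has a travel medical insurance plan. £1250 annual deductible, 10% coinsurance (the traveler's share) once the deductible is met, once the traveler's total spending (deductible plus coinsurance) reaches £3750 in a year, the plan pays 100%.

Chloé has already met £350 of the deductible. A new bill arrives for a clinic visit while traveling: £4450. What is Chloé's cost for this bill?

£1255

Remaining deductible: £1250 − £350 = £900.
After the £900 deductible portion, £4450 − £900 = £3550 is subject to coinsurance.
10% of £3550 = £355 falls to the traveler.
Traveler responsibility before any cap: £900 + £355 = £1255.
Year-to-date out-of-pocket becomes £350 + £1255 = £1605, still under the £3750 maximum, so no cap applies.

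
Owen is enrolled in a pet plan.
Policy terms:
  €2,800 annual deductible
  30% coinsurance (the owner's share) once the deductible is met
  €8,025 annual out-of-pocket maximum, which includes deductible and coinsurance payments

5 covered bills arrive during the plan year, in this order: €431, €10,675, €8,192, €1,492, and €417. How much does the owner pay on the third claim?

€2,457.60

#1 (€431): fully absorbed by the deductible. Owner owes €431 (running OOP €431).
#2 (€10,675): €2,369 finishes the deductible; €8,306 goes to coinsurance; owner's 30% is €2,491.80. Cost to owner: €4,860.80. OOP to date €5,291.80.
#3 (€8,192): deductible met; 30% of €8,192 = €2,457.60. Owner pays €2,457.60; OOP now €7,749.40.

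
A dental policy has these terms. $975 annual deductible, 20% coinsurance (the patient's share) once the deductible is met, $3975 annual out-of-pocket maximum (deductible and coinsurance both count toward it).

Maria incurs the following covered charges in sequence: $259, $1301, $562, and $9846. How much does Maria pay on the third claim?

#1 ($259): fully absorbed by the deductible. Cost to patient: $259. OOP to date $259.
#2 ($1301): $716 to deductible, leaving $585; patient's 20% is $117. Patient pays $833; OOP now $1092.
#3 ($562): deductible met; 20% of $562 = $112.40. Patient pays $112.40; OOP now $1204.40.

$112.40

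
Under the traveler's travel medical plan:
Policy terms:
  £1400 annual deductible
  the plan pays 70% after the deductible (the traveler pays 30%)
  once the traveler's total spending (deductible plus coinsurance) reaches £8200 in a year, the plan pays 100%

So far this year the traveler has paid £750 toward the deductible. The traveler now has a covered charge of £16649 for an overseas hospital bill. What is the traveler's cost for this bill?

£5449.70

£750 of the £1400 deductible is already met, leaving £650.
After the £650 deductible portion, £16649 − £650 = £15999 is subject to coinsurance.
Traveler's 30% share of £15999 is £4799.70.
That puts the traveler's cost at £650 + £4799.70 = £5449.70 before any cap.
Cumulative spending £750 + £5449.70 = £6199.70 stays under the £8200 maximum.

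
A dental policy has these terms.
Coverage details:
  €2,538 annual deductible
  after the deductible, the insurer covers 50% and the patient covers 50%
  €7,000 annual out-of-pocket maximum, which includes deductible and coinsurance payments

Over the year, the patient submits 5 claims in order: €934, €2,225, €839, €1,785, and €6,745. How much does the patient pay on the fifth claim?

#1 (€934): fully absorbed by the deductible. Patient owes €934 (running OOP €934).
#2 (€2,225): €1,604 finishes the deductible; €621 goes to coinsurance; 50% of €621 = €310.50. Patient owes €1,914.50 (running OOP €2,848.50).
#3 (€839): 50% coinsurance on €839 = €419.50. Patient owes €419.50 (running OOP €3,268).
#4 (€1,785): deductible met; 50% of €1,785 = €892.50. Patient owes €892.50 (running OOP €4,160.50).
#5 (€6,745): deductible met; 50% of €6,745 = €3,372.50. That would push OOP to €7,533, over the €7,000 cap, so patient pays €7,000 − €4,160.50 = €2,839.50.

€2,839.50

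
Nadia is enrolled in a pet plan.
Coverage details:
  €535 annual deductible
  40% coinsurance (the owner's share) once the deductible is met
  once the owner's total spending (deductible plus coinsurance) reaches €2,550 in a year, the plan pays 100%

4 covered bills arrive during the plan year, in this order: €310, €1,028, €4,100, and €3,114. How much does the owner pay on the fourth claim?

Bill 1, €310: fully absorbed by the deductible. Owner owes €310 (running OOP €310).
Bill 2, €1,028: €225 finishes the deductible; €803 goes to coinsurance; 40% of €803 = €321.20. Owner pays €546.20; OOP now €856.20.
Bill 3, €4,100: deductible already satisfied, so owner's share is 40% × €4,100 = €1,640. Owner pays €1,640; OOP now €2,496.20.
Bill 4, €3,114: 40% coinsurance on €3,114 = €1,245.60. That would push OOP to €3,741.80, over the €2,550 cap, so owner pays €2,550 − €2,496.20 = €53.80.

€53.80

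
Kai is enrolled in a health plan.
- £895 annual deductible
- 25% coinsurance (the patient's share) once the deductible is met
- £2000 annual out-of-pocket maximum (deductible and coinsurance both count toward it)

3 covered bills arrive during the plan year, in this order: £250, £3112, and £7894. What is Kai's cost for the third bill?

£488.25

#1 (£250): entire amount goes to the deductible. Patient pays £250; OOP now £250.
#2 (£3112): £645 to deductible, leaving £2467; coinsurance £2467 × 25% = £616.75. Cost to patient: £1261.75. OOP to date £1511.75.
#3 (£7894): deductible met; 25% of £7894 = £1973.50. That would push OOP to £3485.25, over the £2000 cap, so patient pays £2000 − £1511.75 = £488.25.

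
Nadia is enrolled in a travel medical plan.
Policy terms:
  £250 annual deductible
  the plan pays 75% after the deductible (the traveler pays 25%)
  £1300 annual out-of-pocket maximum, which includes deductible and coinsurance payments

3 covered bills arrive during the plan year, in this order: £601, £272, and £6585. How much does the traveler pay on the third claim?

£894.25

#1 (£601): £250 to deductible, leaving £351; coinsurance £351 × 25% = £87.75. Traveler pays £337.75; OOP now £337.75.
#2 (£272): deductible already satisfied, so traveler's share is 25% × £272 = £68. Traveler pays £68; OOP now £405.75.
#3 (£6585): 25% coinsurance on £6585 = £1646.25. That would push OOP to £2052, over the £1300 cap, so traveler pays £1300 − £405.75 = £894.25.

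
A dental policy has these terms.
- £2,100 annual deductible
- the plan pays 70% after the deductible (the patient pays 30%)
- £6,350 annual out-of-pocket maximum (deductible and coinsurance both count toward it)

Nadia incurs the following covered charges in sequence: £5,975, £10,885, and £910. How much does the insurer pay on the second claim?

£7,797.50

Claim 1 (£5,975): £2,100 to deductible, leaving £3,875; coinsurance £3,875 × 30% = £1,162.50. Patient pays £3,262.50; OOP now £3,262.50. Plan pays £5,975 − £3,262.50 = £2,712.50.
Claim 2 (£10,885): deductible already satisfied, so patient's share is 30% × £10,885 = £3,265.50. That would push OOP to £6,528, over the £6,350 cap, so patient pays £6,350 − £3,262.50 = £3,087.50. Plan pays £10,885 − £3,087.50 = £7,797.50.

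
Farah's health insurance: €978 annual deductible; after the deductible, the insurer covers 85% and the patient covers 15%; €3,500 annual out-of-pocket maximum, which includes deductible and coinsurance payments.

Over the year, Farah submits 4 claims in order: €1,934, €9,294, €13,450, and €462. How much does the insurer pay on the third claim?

Claim 1 — €1,934: €978 to deductible, leaving €956; coinsurance €956 × 15% = €143.40. Patient pays €1,121.40; OOP now €1,121.40. Plan pays €1,934 − €1,121.40 = €812.60.
Claim 2 — €9,294: deductible already satisfied, so patient's share is 15% × €9,294 = €1,394.10. Patient pays €1,394.10; OOP now €2,515.50. Plan pays €9,294 − €1,394.10 = €7,899.90.
Claim 3 — €13,450: 15% coinsurance on €13,450 = €2,017.50. That would push OOP to €4,533, over the €3,500 cap, so patient pays €3,500 − €2,515.50 = €984.50. Insurer: €13,450 − €984.50 = €12,465.50.

€12,465.50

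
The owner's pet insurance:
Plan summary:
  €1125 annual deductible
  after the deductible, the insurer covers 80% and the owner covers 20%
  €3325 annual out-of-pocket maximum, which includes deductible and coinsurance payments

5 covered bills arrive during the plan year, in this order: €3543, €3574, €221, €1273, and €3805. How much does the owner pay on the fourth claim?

Bill 1, €3543: €1125 finishes the deductible; €2418 goes to coinsurance; 20% of €2418 = €483.60. Owner pays €1608.60; OOP now €1608.60.
Bill 2, €3574: 20% coinsurance on €3574 = €714.80. Cost to owner: €714.80. OOP to date €2323.40.
Bill 3, €221: 20% coinsurance on €221 = €44.20. Owner pays €44.20; OOP now €2367.60.
Bill 4, €1273: deductible met; 20% of €1273 = €254.60. Owner owes €254.60 (running OOP €2622.20).

€254.60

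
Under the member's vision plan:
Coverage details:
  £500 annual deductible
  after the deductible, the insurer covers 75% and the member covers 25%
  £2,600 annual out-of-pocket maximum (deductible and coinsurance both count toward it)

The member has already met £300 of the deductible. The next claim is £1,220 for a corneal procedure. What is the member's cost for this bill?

£455

Remaining deductible: £500 − £300 = £200.
That leaves £1,220 − £200 = £1,020 for coinsurance.
25% of £1,020 = £255 falls to the member.
That puts the member's cost at £200 + £255 = £455 before any cap.
Year-to-date out-of-pocket becomes £300 + £455 = £755, still under the £2,600 maximum, so no cap applies.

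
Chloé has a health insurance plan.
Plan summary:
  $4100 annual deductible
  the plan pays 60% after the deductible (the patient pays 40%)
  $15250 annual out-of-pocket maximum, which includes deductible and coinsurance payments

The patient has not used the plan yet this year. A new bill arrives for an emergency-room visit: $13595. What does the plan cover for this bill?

The full $4100 deductible is still open; $4100 of this bill applies to it.
The remaining $9495 (= $13595 − $4100) moves to coinsurance.
Patient's 40% share of $9495 is $3798.
That puts the patient's cost at $4100 + $3798 = $7898 before any cap.
Total out-of-pocket so far would be $0 + $7898 = $7898, below the $15250 cap — no reduction.
The insurer covers the remainder: $13595 − $7898 = $5697.

$5697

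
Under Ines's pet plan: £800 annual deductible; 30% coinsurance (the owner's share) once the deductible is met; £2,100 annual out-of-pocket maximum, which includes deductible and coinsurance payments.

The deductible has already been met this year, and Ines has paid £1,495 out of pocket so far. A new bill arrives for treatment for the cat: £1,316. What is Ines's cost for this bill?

£394.80

The deductible is already satisfied, so the full bill goes to coinsurance.
30% of £1,316 = £394.80 falls to the owner.
Cumulative spending £1,495 + £394.80 = £1,889.80 stays under the £2,100 maximum.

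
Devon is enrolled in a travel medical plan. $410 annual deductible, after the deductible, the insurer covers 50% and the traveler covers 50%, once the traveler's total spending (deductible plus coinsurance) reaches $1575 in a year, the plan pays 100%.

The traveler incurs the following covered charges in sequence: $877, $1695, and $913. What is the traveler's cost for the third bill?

$84

Claim 1 — $877: $410 finishes the deductible; $467 goes to coinsurance; traveler's 50% is $233.50. Traveler pays $643.50; OOP now $643.50.
Claim 2 — $1695: deductible already satisfied, so traveler's share is 50% × $1695 = $847.50. Traveler owes $847.50 (running OOP $1491).
Claim 3 — $913: 50% coinsurance on $913 = $456.50. Adding that to $1491 gives $1947.50, past the $1575 cap; traveler pays only $1575 − $1491 = $84.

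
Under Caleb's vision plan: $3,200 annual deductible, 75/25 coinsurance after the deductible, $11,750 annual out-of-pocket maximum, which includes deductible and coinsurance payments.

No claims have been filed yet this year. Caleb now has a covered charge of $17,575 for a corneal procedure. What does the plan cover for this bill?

$10,781.25

Nothing has been paid toward the $3,200 deductible, so the first $3,200 of this charge is applied there.
The remaining $14,375 (= $17,575 − $3,200) moves to coinsurance.
Coinsurance: $14,375 × 25% = $3,593.75.
So the member owes $3,200 + $3,593.75 = $6,793.75 before any cap.
Year-to-date out-of-pocket becomes $0 + $6,793.75 = $6,793.75, still under the $11,750 maximum, so no cap applies.
The plan picks up $17,575 − $6,793.75 = $10,781.25.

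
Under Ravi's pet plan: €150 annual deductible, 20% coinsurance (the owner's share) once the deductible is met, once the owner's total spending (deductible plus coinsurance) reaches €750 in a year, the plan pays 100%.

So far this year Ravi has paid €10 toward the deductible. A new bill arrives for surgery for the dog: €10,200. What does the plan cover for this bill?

€10 of the €150 deductible is already met, leaving €140.
That leaves €10,200 − €140 = €10,060 for coinsurance.
Owner's 20% share of €10,060 is €2,012.
So the owner owes €140 + €2,012 = €2,152 before any cap.
That would bring total out-of-pocket to €2,162, past the €750 cap. The owner is capped at €750 − €10 = €740 on this claim.
The plan picks up €10,200 − €740 = €9,460.

€9,460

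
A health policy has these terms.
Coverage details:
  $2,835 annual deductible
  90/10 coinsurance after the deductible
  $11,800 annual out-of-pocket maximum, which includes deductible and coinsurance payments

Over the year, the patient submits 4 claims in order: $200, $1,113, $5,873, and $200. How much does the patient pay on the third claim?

Bill 1, $200: fully absorbed by the deductible. Patient pays $200; OOP now $200.
Bill 2, $1,113: entire amount goes to the deductible. Patient pays $1,113; OOP now $1,313.
Bill 3, $5,873: deductible takes $1,522, $4,351 remains; patient's 10% is $435.10. Patient pays $1,957.10; OOP now $3,270.10.

$1,957.10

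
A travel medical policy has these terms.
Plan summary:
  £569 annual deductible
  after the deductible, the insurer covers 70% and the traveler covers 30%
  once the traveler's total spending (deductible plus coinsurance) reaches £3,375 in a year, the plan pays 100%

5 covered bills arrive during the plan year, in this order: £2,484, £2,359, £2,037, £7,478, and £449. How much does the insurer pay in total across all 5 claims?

Bill 1, £2,484: deductible takes £569, £1,915 remains; coinsurance £1,915 × 30% = £574.50. Traveler pays £1,143.50; OOP now £1,143.50. Insurer: £2,484 − £1,143.50 = £1,340.50.
Bill 2, £2,359: deductible already satisfied, so traveler's share is 30% × £2,359 = £707.70. Traveler owes £707.70 (running OOP £1,851.20). Plan pays £2,359 − £707.70 = £1,651.30.
Bill 3, £2,037: deductible met; 30% of £2,037 = £611.10. Cost to traveler: £611.10. OOP to date £2,462.30. Plan pays £2,037 − £611.10 = £1,425.90.
Bill 4, £7,478: deductible met; 30% of £7,478 = £2,243.40. That would push OOP to £4,705.70, over the £3,375 cap, so traveler pays £3,375 − £2,462.30 = £912.70. Plan pays £7,478 − £912.70 = £6,565.30.
Bill 5, £449: 30% coinsurance on £449 = £134.70. That would push OOP to £3,509.70, over the £3,375 cap, so traveler pays £3,375 − £3,375 = £0. Plan pays £449 − £0 = £449.
Insurer total: £1,340.50 + £1,651.30 + £1,425.90 + £6,565.30 + £449 = £11,432.

£11,432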